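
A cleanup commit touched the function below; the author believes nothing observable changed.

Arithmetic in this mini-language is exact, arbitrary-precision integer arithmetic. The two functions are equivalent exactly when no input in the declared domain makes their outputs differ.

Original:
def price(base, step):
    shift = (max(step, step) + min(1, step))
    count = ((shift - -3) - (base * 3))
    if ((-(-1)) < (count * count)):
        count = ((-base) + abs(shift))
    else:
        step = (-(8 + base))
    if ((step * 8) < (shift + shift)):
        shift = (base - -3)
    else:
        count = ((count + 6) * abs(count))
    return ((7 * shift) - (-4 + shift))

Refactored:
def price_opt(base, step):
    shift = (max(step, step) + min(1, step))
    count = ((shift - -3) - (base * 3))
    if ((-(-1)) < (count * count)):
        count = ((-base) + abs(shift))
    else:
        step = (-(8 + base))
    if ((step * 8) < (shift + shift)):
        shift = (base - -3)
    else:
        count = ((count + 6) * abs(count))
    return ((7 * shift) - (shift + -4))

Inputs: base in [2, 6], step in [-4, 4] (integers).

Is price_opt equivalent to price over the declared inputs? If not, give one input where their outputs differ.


Equivalent — the differences include same computation, different form, yet no declared input distinguishes the two.
Spot check at base=5, step=3 — price: shift = 4; count = -8; ((-(-1)) < (count * count)) -> true; count = -1; ((step * 8) < (shift + shift)) -> false; count = 5; return 28. price_opt: shift = 4; count = -8; ((-(-1)) < (count * count)) -> true; count = -1; ((step * 8) < (shift + shift)) -> false; count = 5; return 28. Both give 28.
An exhaustive pass over the 45 declared inputs shows identical outputs.
verdict: equivalent


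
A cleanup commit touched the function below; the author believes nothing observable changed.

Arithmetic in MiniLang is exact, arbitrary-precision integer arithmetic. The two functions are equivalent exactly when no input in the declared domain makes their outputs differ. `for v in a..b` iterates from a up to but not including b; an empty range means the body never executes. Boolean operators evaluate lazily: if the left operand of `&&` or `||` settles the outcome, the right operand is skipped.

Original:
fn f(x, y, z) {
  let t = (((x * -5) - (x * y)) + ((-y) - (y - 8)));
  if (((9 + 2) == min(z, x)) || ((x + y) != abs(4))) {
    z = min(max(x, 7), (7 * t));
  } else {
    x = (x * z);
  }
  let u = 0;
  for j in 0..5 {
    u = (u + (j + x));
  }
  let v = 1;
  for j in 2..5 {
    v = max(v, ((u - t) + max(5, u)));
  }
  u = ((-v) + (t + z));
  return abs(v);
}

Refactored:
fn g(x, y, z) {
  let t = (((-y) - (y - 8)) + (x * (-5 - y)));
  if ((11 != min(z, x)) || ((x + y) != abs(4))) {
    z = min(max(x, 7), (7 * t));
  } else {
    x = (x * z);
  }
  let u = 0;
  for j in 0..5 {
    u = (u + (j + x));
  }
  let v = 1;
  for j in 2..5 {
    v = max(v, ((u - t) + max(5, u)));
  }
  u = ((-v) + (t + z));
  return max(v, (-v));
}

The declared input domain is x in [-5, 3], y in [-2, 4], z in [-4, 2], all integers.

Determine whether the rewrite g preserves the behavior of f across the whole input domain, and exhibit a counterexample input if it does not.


At x=1, y=3, z=-4: f gives 1, g gives 36.
verdict: not equivalent; witness: x=1, y=3, z=-4


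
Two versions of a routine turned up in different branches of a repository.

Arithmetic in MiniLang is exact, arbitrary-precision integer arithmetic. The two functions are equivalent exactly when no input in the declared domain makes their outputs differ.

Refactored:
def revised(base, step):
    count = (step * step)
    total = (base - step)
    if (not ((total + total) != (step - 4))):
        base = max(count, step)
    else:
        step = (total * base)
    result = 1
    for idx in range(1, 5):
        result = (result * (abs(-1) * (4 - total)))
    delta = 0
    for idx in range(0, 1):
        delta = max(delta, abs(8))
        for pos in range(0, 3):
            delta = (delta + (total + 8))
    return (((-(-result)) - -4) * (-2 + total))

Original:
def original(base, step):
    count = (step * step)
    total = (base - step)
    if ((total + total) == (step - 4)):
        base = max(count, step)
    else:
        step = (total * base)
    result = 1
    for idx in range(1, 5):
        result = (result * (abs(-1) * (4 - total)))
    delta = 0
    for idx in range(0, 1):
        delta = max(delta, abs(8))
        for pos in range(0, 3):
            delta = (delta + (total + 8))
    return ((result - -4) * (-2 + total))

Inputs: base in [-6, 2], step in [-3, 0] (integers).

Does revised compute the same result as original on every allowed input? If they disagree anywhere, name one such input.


Differences: comparison usage differs, plus boolean connective usage differs — yet all 36 inputs agree.
verdict: equivalent


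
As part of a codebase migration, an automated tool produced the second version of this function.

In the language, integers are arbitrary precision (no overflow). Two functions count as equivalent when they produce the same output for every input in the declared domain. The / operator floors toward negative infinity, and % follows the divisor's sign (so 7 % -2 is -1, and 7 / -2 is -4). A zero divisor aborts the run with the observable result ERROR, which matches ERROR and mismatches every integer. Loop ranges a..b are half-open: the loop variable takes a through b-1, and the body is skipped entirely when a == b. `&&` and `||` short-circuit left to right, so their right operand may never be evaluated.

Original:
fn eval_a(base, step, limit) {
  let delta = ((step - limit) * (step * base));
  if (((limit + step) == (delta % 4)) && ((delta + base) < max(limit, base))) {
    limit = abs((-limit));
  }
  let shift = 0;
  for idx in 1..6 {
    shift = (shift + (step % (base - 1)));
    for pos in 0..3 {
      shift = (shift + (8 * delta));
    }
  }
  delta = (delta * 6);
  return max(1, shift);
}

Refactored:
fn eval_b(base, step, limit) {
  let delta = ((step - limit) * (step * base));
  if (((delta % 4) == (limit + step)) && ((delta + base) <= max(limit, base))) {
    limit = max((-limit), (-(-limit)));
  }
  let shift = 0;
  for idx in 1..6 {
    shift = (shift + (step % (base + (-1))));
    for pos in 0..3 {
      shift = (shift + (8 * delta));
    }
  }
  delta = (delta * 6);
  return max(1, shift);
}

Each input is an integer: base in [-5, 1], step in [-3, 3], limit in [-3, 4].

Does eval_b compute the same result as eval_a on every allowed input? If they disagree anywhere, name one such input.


Equivalent. Although `((delta + base) < max(limit, base))` became `((delta + base) <= max(limit, base))`, no input in the stated domain can expose it.
Checked all 392 inputs in the declared domain: the outputs agree on every one.
Spot check at base=0, step=0, limit=-1 — eval_a: delta := 0 | (((limit + step) == (delta % 4)) && ((delta + base) < max(limit, base))): false | shift := 0 | iter idx=1: | shift := 0 | iter pos=0: | shift := 0 | iter pos=1: | shift := 0 | iter pos=2: | shift := 0 | iter idx=2: | shift := 0 | iter pos=0: | shift := 0 | iter pos=1: | shift := 0 | iter pos=2: | shift := 0 | iter idx=3: | shift := 0 | iter pos=0: | shift := 0 | iter pos=1: | shift := 0 | iter pos=2: | shift := 0 | iter idx=4: | shift := 0 | iter pos=0: | shift := 0 | iter pos=1: | shift := 0 | iter pos=2: | shift := 0 | iter idx=5: | shift := 0 | iter pos=0: | shift := 0 | iter pos=1: | shift := 0 | iter pos=2: | shift := 0 | delta := 0 | result 1. eval_b: delta := 0 | (((delta % 4) == (limit + step)) && ((delta + base) <= max(limit, base))): false | shift := 0 | iter idx=1: | shift := 0 | iter pos=0: | shift := 0 | iter pos=1: | shift := 0 | iter pos=2: | shift := 0 | iter idx=2: | shift := 0 | iter pos=0: | shift := 0 | iter pos=1: | shift := 0 | iter pos=2: | shift := 0 | iter idx=3: | shift := 0 | iter pos=0: | shift := 0 | iter pos=1: | shift := 0 | iter pos=2: | shift := 0 | iter idx=4: | shift := 0 | iter pos=0: | shift := 0 | iter pos=1: | shift := 0 | iter pos=2: | shift := 0 | iter idx=5: | shift := 0 | iter pos=0: | shift := 0 | iter pos=1: | shift := 0 | iter pos=2: | shift := 0 | delta := 0 | result 1. Both give 1.
verdict: equivalent


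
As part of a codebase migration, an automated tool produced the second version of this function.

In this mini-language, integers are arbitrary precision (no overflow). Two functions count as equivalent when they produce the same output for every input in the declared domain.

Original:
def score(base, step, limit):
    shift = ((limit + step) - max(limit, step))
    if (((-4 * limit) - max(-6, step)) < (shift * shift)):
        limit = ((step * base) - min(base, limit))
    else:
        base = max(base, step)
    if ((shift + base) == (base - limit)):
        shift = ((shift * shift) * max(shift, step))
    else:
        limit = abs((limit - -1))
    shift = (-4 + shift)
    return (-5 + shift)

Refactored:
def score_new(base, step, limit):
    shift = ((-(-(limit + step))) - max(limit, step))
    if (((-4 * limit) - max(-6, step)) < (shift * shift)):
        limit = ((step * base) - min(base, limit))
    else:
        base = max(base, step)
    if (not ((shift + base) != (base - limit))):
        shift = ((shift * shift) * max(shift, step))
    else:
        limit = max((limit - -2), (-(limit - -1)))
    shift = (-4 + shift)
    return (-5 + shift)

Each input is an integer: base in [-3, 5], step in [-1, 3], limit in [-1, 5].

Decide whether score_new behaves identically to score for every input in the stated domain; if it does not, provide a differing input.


The suspicious edit (`-1` became `-2`) never changes the result for any input inside the declared domain; all 315 inputs agree.
verdict: equivalent


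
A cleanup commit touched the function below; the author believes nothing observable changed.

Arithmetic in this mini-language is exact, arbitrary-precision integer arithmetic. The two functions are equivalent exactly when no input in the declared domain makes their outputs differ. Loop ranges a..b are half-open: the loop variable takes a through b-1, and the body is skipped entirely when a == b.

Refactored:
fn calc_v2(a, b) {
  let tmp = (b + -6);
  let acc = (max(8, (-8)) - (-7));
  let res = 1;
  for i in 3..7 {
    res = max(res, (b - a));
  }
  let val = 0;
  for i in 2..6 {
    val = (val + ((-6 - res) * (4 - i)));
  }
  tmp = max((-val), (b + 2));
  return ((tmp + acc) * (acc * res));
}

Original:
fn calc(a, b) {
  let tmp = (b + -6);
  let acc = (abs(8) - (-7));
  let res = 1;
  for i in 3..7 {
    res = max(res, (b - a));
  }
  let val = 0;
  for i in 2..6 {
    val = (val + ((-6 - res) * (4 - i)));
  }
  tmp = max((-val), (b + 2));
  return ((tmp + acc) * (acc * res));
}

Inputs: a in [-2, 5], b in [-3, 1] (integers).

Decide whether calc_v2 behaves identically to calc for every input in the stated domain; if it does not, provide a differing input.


Reading the diff, among the changes: min/max/abs usage differs; constant usage differs.
As a probe, take a=3, b=0: calc runs tmp=-6, then acc=15, then res=1, then (i=3), then res=1, then (i=4), then res=1, then (i=5), then res=1, then (i=6), then res=1, then val=0, then (i=2), then val=-14, then (i=3), then val=-21, then (i=4), then val=-21, then (i=5), then val=-14, then tmp=14, then returns 435; calc_v2 runs tmp=-6, then acc=15, then res=1, then (i=3), then res=1, then (i=4), then res=1, then (i=5), then res=1, then (i=6), then res=1, then val=0, then (i=2), then val=-14, then (i=3), then val=-21, then (i=4), then val=-21, then (i=5), then val=-14, then tmp=14, then returns 435; both end at 435.
Across all 40 domain points the two functions coincide.
verdict: equivalent


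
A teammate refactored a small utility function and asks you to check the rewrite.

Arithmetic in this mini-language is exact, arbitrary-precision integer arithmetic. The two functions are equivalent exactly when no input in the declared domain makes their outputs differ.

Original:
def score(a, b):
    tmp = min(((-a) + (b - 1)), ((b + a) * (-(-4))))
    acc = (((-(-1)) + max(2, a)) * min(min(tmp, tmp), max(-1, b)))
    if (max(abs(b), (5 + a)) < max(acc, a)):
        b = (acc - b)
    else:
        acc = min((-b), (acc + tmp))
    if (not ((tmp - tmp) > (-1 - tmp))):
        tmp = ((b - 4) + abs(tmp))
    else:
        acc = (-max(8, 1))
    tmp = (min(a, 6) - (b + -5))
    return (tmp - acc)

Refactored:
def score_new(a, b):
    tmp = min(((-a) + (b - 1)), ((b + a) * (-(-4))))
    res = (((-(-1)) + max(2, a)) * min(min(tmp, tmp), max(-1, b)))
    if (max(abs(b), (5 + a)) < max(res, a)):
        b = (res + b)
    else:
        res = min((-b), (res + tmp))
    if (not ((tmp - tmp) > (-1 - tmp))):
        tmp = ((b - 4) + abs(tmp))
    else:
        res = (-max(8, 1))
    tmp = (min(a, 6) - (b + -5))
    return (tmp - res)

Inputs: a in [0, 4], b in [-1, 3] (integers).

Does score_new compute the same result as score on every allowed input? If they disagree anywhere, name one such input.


Consider the input a=0, b=3.
score: tmp = 2; acc = 6; (max(abs(b), (5 + a)) < max(acc, a)) -> true; b = 3; (not ((tmp - tmp) > (-1 - tmp))) -> false; acc = -8; tmp = 2; return 10
score_new: tmp = 2; res = 6; (max(abs(b), (5 + a)) < max(res, a)) -> true; b = 9; (not ((tmp - tmp) > (-1 - tmp))) -> false; res = -8; tmp = -4; return 4
10 != 4, so the rewrite changes behavior.
verdict: not equivalent; witness: a=0, b=3


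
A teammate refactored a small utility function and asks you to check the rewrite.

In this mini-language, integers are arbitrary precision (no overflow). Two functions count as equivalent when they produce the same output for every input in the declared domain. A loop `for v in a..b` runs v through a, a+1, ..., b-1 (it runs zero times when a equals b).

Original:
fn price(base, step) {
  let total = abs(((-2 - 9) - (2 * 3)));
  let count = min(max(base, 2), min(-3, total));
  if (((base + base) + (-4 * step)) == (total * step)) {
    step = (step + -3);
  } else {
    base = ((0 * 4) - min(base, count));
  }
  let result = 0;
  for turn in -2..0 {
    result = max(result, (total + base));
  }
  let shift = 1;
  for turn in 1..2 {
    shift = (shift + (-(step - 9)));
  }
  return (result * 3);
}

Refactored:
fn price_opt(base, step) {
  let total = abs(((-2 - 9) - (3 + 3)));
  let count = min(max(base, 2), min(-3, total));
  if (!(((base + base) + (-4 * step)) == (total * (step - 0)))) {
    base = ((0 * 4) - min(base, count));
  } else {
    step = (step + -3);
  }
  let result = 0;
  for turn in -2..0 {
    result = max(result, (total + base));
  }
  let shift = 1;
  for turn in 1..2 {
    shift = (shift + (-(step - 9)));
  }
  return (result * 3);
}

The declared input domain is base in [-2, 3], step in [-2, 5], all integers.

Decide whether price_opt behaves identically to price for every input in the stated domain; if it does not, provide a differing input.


The two are interchangeable: arithmetic usage differs; and boolean connective usage differs; and constant usage differs, and every declared input agrees.
Tracing base=3, step=5: price: total := 17 | count := -3 | (((base + base) + (-4 * step)) == (total * step)): false | base := 3 | result := 0 | iter turn=-2: | result := 20 | iter turn=-1: | result := 20 | shift := 1 | iter turn=1: | shift := 5 | result 60 | price_opt: total := 17 | count := -3 | (!(((base + base) + (-4 * step)) == (total * (step - 0)))): true | base := 3 | result := 0 | iter turn=-2: | result := 20 | iter turn=-1: | result := 20 | shift := 1 | iter turn=1: | shift := 5 | result 60 — matching result 60.
Across all 48 domain points the two functions coincide.
verdict: equivalent


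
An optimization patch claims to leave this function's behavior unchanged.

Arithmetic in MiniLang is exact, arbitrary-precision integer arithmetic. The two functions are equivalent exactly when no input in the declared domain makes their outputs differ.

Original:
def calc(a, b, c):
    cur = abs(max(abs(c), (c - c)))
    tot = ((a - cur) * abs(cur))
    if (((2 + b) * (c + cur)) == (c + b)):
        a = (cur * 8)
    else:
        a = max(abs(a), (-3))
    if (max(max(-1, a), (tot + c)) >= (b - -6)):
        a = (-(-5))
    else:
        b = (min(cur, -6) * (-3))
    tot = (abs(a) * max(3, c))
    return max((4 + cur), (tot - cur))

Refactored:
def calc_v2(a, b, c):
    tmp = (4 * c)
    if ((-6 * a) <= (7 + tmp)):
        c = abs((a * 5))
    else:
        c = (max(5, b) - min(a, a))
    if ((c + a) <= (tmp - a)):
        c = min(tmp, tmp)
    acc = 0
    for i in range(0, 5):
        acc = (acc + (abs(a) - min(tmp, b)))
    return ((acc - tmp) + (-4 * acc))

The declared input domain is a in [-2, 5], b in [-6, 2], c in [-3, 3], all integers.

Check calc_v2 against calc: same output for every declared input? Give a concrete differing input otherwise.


Take a=-2, b=-6, c=-3.
calc: cur=3, then tot=-15, then (((2 + b) * (c + cur)) == (c + b)) is false, then a=2, then (max(max(-1, a), (tot + c)) >= (b - -6)) is true, then a=5, then tot=15, then returns 12
calc_v2: tmp=-12, then ((-6 * a) <= (7 + tmp)) is false, then c=7, then ((c + a) <= (tmp - a)) is false, then acc=0, then (i=0), then acc=14, then (i=1), then acc=28, then (i=2), then acc=42, then (i=3), then acc=56, then (i=4), then acc=70, then returns -198
12 and -198 differ, so these are not the same function on this domain.
verdict: not equivalent; witness: a=-2, b=-6, c=-3


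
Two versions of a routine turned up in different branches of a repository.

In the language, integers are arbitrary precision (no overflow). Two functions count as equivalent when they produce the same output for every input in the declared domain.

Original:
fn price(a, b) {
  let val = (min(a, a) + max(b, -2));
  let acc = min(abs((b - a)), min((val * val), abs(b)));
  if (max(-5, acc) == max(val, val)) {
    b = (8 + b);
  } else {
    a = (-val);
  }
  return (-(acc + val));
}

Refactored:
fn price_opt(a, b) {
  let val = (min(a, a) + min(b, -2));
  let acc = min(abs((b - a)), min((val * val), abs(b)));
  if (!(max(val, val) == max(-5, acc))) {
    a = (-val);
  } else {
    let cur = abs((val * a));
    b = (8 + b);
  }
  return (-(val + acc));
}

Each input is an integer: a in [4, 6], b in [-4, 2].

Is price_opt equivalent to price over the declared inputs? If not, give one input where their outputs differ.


Run the pair on a=4, b=-4.
price: val becomes 2; next acc becomes 4; next (max(-5, acc) == max(val, val)) evaluates to false; next a becomes -2; next final value -6
price_opt: val becomes 0; next acc becomes 0; next (!(max(val, val) == max(-5, acc))) evaluates to false; next cur becomes 0; next b becomes 4; next final value 0
-6 != 0, so the rewrite changes behavior.
verdict: not equivalent; witness: a=4, b=-4


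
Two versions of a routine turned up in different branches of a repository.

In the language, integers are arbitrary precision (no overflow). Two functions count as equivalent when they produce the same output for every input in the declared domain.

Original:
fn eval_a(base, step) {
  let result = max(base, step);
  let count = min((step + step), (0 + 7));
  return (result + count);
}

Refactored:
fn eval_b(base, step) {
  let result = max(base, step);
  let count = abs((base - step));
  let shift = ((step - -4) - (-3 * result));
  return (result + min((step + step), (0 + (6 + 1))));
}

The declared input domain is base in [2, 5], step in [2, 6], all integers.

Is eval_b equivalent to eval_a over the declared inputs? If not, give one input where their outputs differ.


Reading the diff, among the changes: arithmetic usage differs, plus min/max/abs usage differs, plus constant usage differs, plus statement counts differ, plus local variable names differ.
Tracing base=5, step=4: eval_a: result=5, then count=7, then returns 12 | eval_b: result=5, then count=1, then shift=23, then returns 12 — matching result 12.
Every one of the 20 inputs gives matching results.
verdict: equivalent


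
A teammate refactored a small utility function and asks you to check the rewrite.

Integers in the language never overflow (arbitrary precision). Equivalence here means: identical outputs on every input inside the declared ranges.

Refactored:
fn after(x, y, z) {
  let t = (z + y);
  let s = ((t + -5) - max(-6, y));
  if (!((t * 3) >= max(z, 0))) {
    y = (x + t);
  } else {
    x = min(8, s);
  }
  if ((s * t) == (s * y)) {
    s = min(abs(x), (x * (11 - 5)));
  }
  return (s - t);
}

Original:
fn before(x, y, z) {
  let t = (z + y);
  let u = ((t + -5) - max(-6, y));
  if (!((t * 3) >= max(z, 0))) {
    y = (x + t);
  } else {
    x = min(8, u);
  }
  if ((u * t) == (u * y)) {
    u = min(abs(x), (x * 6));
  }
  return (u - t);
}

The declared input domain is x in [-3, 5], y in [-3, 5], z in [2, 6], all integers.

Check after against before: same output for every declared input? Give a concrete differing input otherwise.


The two are interchangeable: constant usage differs, and arithmetic usage differs, and local variable names differ, and every declared input agrees.
One worked example (x=2, y=-3, z=4) — before: t := 1 | u := -1 | (!((t * 3) >= max(z, 0))): true | y := 3 | ((u * t) == (u * y)): false | result -2; after: t := 1 | s := -1 | (!((t * 3) >= max(z, 0))): true | y := 3 | ((s * t) == (s * y)): false | result -2; agreement on -2.
An exhaustive pass over the 405 declared inputs shows identical outputs.
verdict: equivalent


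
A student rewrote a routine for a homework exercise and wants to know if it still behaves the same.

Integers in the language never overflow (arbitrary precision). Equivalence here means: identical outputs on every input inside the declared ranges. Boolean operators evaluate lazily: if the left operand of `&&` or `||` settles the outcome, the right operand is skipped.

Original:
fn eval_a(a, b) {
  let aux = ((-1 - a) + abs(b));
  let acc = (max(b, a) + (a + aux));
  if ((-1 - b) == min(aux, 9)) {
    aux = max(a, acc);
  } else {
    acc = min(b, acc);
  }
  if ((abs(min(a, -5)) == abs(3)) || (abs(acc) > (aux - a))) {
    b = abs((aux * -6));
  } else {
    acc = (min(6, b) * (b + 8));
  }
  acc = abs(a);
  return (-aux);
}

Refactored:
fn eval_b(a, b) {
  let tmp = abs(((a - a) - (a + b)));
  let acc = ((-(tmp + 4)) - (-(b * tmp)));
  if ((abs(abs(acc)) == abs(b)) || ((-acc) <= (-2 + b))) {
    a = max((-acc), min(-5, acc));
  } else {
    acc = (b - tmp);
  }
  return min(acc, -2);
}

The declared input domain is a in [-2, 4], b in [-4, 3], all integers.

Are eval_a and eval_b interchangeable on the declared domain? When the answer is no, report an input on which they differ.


At a=-2, b=-4: eval_a gives -5, eval_b gives -10.
verdict: not equivalent; witness: a=-2, b=-4


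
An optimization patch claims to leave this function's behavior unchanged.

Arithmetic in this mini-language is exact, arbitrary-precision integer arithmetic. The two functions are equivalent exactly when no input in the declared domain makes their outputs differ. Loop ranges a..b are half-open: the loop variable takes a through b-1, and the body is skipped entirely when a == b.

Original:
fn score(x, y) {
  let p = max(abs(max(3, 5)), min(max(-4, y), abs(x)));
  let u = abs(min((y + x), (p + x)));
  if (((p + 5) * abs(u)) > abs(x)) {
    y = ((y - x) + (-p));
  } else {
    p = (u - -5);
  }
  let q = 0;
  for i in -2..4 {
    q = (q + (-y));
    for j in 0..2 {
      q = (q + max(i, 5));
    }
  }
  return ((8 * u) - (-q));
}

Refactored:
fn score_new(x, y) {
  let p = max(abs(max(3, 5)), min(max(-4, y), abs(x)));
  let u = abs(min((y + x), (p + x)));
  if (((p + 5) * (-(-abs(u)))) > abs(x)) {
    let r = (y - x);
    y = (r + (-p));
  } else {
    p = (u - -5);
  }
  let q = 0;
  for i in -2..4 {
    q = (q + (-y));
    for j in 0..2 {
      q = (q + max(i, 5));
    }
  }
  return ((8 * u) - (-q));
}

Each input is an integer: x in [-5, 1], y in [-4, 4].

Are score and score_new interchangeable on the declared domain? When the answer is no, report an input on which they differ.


The two versions differ — the changes include statement counts differ; and local variable names differ.
Tracing x=-4, y=1: score: p := 5 | u := 3 | (((p + 5) * abs(u)) > abs(x)): true | y := 0 | q := 0 | iter i=-2: | q := 0 | iter j=0: | q := 5 | iter j=1: | q := 10 | iter i=-1: | q := 10 | iter j=0: | q := 15 | iter j=1: | q := 20 | iter i=0: | q := 20 | iter j=0: | q := 25 | iter j=1: | q := 30 | iter i=1: | q := 30 | iter j=0: | q := 35 | iter j=1: | q := 40 | iter i=2: | q := 40 | iter j=0: | q := 45 | iter j=1: | q := 50 | iter i=3: | q := 50 | iter j=0: | q := 55 | iter j=1: | q := 60 | result 84 | score_new: p := 5 | u := 3 | (((p + 5) * (-(-abs(u)))) > abs(x)): true | r := 5 | y := 0 | q := 0 | iter i=-2: | q := 0 | iter j=0: | q := 5 | iter j=1: | q := 10 | iter i=-1: | q := 10 | iter j=0: | q := 15 | iter j=1: | q := 20 | iter i=0: | q := 20 | iter j=0: | q := 25 | iter j=1: | q := 30 | iter i=1: | q := 30 | iter j=0: | q := 35 | iter j=1: | q := 40 | iter i=2: | q := 40 | iter j=0: | q := 45 | iter j=1: | q := 50 | iter i=3: | q := 50 | iter j=0: | q := 55 | iter j=1: | q := 60 | result 84 — matching result 84.
An exhaustive pass over the 63 declared inputs shows identical outputs.
verdict: equivalent


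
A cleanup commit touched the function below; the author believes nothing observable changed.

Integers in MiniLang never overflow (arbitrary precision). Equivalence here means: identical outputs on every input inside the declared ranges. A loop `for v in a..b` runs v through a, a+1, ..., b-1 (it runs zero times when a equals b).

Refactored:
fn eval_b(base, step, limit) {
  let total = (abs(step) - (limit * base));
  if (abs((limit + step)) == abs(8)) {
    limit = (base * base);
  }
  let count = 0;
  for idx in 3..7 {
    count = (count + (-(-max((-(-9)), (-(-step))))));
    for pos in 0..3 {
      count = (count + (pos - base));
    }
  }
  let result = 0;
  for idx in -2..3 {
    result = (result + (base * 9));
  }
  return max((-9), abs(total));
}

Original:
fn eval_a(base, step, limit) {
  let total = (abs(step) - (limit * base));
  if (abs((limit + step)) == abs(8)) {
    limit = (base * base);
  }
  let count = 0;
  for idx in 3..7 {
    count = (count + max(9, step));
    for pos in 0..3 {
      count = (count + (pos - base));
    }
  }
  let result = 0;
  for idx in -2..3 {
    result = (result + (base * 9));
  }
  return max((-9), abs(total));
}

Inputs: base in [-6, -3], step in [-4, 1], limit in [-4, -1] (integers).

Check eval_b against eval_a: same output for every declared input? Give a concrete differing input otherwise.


Reading the diff, among the changes: same computation, different form.
As a probe, take base=-4, step=-1, limit=-3: eval_a runs total := -11 | (abs((limit + step)) == abs(8)): false | count := 0 | iter idx=3: | count := 9 | iter pos=0: | count := 13 | iter pos=1: | count := 18 | iter pos=2: | count := 24 | iter idx=4: | count := 33 | iter pos=0: | count := 37 | iter pos=1: | count := 42 | iter pos=2: | count := 48 | iter idx=5: | count := 57 | iter pos=0: | count := 61 | iter pos=1: | count := 66 | iter pos=2: | count := 72 | iter idx=6: | count := 81 | iter pos=0: | count := 85 | iter pos=1: | count := 90 | iter pos=2: | count := 96 | result := 0 | iter idx=-2: | result := -36 | iter idx=-1: | result := -72 | iter idx=0: | result := -108 | iter idx=1: | result := -144 | iter idx=2: | result := -180 | result 11; eval_b runs total := -11 | (abs((limit + step)) == abs(8)): false | count := 0 | iter idx=3: | count := 9 | iter pos=0: | count := 13 | iter pos=1: | count := 18 | iter pos=2: | count := 24 | iter idx=4: | count := 33 | iter pos=0: | count := 37 | iter pos=1: | count := 42 | iter pos=2: | count := 48 | iter idx=5: | count := 57 | iter pos=0: | count := 61 | iter pos=1: | count := 66 | iter pos=2: | count := 72 | iter idx=6: | count := 81 | iter pos=0: | count := 85 | iter pos=1: | count := 90 | iter pos=2: | count := 96 | result := 0 | iter idx=-2: | result := -36 | iter idx=-1: | result := -72 | iter idx=0: | result := -108 | iter idx=1: | result := -144 | iter idx=2: | result := -180 | result 11; both end at 11.
Every one of the 96 inputs gives matching results.
verdict: equivalent


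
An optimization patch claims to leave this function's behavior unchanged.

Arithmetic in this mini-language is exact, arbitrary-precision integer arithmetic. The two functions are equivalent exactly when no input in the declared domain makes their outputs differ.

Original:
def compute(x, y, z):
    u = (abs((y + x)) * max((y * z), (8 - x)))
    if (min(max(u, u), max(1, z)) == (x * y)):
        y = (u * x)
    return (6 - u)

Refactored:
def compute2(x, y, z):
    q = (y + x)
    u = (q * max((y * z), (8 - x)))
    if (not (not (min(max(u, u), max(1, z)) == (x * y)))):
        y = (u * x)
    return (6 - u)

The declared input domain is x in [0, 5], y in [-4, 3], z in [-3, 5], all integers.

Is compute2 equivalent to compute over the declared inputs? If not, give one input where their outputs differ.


These are not equivalent — on x=0, y=-4, z=-3 the outputs split (-42 vs 54).
compute: u=48, then (min(max(u, u), max(1, z)) == (x * y)) is false, then returns -42
compute2: q=-4, then u=-48, then (not (not (min(max(u, u), max(1, z)) == (x * y)))) is false, then returns 54
verdict: not equivalent; witness: x=0, y=-4, z=-3


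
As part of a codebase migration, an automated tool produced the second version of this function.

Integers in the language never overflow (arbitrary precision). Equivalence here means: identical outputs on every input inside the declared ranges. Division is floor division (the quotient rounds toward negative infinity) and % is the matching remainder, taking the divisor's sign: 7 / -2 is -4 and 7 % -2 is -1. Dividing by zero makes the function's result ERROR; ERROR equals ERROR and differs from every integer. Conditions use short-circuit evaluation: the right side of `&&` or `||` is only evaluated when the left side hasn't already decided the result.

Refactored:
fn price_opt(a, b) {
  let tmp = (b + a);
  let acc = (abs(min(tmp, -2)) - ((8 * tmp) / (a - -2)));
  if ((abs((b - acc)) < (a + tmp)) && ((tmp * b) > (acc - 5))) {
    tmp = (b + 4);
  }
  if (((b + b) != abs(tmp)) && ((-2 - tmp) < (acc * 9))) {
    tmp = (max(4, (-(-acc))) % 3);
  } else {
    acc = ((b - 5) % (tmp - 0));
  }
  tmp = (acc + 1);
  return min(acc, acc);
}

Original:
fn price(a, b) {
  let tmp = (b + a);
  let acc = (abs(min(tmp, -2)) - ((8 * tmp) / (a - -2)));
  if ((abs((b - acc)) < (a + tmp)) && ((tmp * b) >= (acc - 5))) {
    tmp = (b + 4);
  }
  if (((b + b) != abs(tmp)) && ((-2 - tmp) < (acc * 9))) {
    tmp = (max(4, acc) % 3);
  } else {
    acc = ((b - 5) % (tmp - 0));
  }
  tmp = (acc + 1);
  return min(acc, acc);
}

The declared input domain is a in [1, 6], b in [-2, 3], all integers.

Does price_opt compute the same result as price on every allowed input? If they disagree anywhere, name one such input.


There is a counterexample at a=5, b=-2: 1 on one side, 2 on the other.
price: tmp := 3 | acc := -1 | ((abs((b - acc)) < (a + tmp)) && ((tmp * b) >= (acc - 5))): true | tmp := 2 | (((b + b) != abs(tmp)) && ((-2 - tmp) < (acc * 9))): false | acc := 1 | tmp := 2 | result 1
price_opt: tmp := 3 | acc := -1 | ((abs((b - acc)) < (a + tmp)) && ((tmp * b) > (acc - 5))): false | (((b + b) != abs(tmp)) && ((-2 - tmp) < (acc * 9))): false | acc := 2 | tmp := 3 | result 2
verdict: not equivalent; witness: a=5, b=-2


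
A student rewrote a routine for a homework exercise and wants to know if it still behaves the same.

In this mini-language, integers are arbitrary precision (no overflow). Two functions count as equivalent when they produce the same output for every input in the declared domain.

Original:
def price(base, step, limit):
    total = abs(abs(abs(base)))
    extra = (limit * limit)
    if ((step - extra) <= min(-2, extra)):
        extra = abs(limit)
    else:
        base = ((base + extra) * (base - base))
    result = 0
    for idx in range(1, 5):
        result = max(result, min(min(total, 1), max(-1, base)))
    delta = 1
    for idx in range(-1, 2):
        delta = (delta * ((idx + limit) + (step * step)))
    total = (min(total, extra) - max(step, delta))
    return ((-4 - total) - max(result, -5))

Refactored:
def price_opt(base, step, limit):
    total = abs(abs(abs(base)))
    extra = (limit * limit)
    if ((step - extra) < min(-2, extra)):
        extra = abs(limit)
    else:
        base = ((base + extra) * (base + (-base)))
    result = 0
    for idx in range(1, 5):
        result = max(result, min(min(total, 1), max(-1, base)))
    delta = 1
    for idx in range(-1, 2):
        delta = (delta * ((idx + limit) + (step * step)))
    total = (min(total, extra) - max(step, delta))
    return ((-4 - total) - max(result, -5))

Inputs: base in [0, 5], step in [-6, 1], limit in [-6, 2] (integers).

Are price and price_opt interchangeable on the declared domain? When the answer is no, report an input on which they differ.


At base=1, step=-2, limit=0: price gives 55, price_opt gives 56.
verdict: not equivalent; witness: base=1, step=-2, limit=0


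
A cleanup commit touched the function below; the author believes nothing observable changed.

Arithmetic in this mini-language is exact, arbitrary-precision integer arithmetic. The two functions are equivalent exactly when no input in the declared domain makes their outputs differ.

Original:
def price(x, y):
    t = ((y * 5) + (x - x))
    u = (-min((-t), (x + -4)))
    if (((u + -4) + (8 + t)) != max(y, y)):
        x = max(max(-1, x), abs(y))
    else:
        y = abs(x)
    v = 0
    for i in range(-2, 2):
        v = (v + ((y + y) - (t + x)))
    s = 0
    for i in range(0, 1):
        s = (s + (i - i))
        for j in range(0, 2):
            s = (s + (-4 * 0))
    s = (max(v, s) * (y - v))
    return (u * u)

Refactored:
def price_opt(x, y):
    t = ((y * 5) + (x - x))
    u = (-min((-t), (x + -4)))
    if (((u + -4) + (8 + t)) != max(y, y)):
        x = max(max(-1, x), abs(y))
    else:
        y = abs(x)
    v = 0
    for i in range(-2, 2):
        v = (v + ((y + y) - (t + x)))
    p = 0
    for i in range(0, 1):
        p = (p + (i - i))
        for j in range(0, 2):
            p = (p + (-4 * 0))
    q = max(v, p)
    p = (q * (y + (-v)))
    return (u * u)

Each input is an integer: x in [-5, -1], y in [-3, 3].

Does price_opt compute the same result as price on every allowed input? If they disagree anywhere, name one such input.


The two versions differ — the changes include statement counts differ, plus local variable names differ, plus arithmetic usage differs.
Spot check at x=-1, y=-2 — price: t := -10 | u := 5 | (((u + -4) + (8 + t)) != max(y, y)): true | x := 2 | v := 0 | iter i=-2: | v := 4 | iter i=-1: | v := 8 | iter i=0: | v := 12 | iter i=1: | v := 16 | s := 0 | iter i=0: | s := 0 | iter j=0: | s := 0 | iter j=1: | s := 0 | s := -288 | result 25. price_opt: t := -10 | u := 5 | (((u + -4) + (8 + t)) != max(y, y)): true | x := 2 | v := 0 | iter i=-2: | v := 4 | iter i=-1: | v := 8 | iter i=0: | v := 12 | iter i=1: | v := 16 | p := 0 | iter i=0: | p := 0 | iter j=0: | p := 0 | iter j=1: | p := 0 | q := 16 | p := -288 | result 25. Both give 25.
Every one of the 35 inputs gives matching results.
verdict: equivalent


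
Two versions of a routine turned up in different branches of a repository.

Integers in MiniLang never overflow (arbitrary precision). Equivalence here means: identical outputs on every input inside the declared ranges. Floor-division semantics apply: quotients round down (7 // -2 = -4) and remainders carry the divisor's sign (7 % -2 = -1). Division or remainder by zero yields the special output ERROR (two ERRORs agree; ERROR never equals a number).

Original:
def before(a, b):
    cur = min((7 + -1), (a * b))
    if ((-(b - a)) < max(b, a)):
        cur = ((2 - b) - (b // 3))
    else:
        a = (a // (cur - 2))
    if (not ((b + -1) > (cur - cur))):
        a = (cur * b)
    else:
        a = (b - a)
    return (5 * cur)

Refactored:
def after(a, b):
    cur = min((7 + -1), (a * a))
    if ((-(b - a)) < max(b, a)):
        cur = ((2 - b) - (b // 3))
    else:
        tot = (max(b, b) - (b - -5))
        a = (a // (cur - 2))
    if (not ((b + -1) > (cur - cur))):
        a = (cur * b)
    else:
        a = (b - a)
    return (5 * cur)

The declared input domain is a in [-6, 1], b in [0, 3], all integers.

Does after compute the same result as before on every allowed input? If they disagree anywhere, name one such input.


Try a=1, b=0.
before: cur becomes 0; next ((-(b - a)) < max(b, a)) evaluates to false; next a becomes -1; next (not ((b + -1) > (cur - cur))) evaluates to true; next a becomes 0; next final value 0
after: cur becomes 1; next ((-(b - a)) < max(b, a)) evaluates to false; next tot becomes -5; next a becomes -1; next (not ((b + -1) > (cur - cur))) evaluates to true; next a becomes 0; next final value 5
0 != 5, so the rewrite changes behavior.
verdict: not equivalent; witness: a=1, b=0


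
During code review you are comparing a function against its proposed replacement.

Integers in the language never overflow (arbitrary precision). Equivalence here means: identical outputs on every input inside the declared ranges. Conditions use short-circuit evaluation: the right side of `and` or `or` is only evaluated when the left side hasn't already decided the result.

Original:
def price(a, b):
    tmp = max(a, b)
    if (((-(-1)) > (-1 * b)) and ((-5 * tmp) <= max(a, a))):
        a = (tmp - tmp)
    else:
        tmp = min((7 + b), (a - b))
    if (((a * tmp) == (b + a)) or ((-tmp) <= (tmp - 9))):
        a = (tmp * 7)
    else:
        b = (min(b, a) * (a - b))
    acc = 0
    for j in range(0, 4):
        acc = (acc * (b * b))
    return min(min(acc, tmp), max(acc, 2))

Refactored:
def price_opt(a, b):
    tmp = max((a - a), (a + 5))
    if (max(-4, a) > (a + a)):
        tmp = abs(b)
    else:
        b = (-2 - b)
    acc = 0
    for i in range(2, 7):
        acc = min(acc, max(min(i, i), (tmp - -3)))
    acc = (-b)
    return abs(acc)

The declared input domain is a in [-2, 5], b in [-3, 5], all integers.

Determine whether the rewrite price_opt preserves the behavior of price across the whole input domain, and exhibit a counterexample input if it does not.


Try a=-2, b=-3.
price: tmp=-2, then (((-(-1)) > (-1 * b)) and ((-5 * tmp) <= max(a, a))) is false, then tmp=1, then (((a * tmp) == (b + a)) or ((-tmp) <= (tmp - 9))) is false, then b=-3, then acc=0, then (j=0), then acc=0, then (j=1), then acc=0, then (j=2), then acc=0, then (j=3), then acc=0, then returns 0
price_opt: tmp=3, then (max(-4, a) > (a + a)) is true, then tmp=3, then acc=0, then (i=2), then acc=0, then (i=3), then acc=0, then (i=4), then acc=0, then (i=5), then acc=0, then (i=6), then acc=0, then acc=3, then returns 3
0 against 3: the behavior changed.
verdict: not equivalent; witness: a=-2, b=-3


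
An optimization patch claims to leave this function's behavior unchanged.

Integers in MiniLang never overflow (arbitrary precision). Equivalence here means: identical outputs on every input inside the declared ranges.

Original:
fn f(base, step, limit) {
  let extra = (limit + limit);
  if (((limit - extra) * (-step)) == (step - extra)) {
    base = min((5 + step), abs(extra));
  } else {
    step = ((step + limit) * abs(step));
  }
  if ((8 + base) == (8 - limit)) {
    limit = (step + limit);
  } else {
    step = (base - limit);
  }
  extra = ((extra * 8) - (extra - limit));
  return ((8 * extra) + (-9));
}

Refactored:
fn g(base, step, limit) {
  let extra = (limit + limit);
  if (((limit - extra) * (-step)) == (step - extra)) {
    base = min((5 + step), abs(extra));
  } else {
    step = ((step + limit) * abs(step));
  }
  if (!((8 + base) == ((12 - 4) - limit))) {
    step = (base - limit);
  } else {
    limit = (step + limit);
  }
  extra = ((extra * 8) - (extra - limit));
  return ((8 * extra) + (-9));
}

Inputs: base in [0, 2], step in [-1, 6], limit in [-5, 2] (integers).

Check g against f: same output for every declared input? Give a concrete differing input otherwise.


Side by side, the visible changes include: constant usage differs; boolean connective usage differs; arithmetic usage differs.
One worked example (base=1, step=0, limit=-2) — f: extra=-4, then (((limit - extra) * (-step)) == (step - extra)) is false, then step=0, then ((8 + base) == (8 - limit)) is false, then step=3, then extra=-30, then returns -249; g: extra=-4, then (((limit - extra) * (-step)) == (step - extra)) is false, then step=0, then (!((8 + base) == ((12 - 4) - limit))) is true, then step=3, then extra=-30, then returns -249; agreement on -249.
Checked all 192 inputs in the declared domain: the outputs agree on every one.
verdict: equivalent
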